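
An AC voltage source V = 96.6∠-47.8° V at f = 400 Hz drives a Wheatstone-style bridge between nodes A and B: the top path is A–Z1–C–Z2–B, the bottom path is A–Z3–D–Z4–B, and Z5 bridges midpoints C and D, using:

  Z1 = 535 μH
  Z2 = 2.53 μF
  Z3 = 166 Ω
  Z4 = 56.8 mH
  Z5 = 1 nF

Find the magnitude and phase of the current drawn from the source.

Step 1 — Angular frequency: ω = 2π·f = 2π·400 = 2513 rad/s.
Step 2 — Component impedances:
  Z1: Z = jωL = j·2513·0.000535 = 0 + j1.345 Ω
  Z2: Z = 1/(jωC) = -j/(ω·C) = 0 - j157.3 Ω
  Z3: Z = R = 166 Ω
  Z4: Z = jωL = j·2513·0.0568 = 0 + j142.8 Ω
  Z5: Z = 1/(jωC) = -j/(ω·C) = 0 - j3.979e+05 Ω
Step 3 — Bridge requires nodal analysis (the Z5 bridge couples midpoints C and D, so the two paths cannot be reduced to a simple series/parallel combination). Setting node B to ground and injecting 1 A at node A, the 3-node admittance system at A, C, D solves to V_A = Z_AB = 145.5 - j144.3 Ω = 205∠-44.8° Ω.
Step 4 — Source phasor: V = 96.6∠-47.8° V = 64.89 - j71.56 V.
Step 5 — Ohm's law: I = V / Z_total = (64.89 - j71.56) / (145.5 - j144.3) = 0.4707 - j0.025 A.
Step 6 — Convert to polar: |I| = 0.4713 A, ∠I = -3.0°.

I = 0.4713∠-3.0° A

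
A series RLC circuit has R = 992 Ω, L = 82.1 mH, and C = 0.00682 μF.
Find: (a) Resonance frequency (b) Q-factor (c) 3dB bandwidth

Step 1 — Resonance: ω₀ = 1/√(LC) = 1/√(0.0821·6.82e-09) = 4.226e+04 rad/s.
Step 2 — f₀ = ω₀/(2π) = 6726 Hz.
Step 3 — Series Q: Q = ω₀L/R = 4.226e+04·0.0821/992 = 3.498.
Step 4 — Bandwidth: Δω = ω₀/Q = 1.208e+04 rad/s; BW = Δω/(2π) = 1923 Hz.

(a) f₀ = 6726 Hz  (b) Q = 3.498  (c) BW = 1923 Hz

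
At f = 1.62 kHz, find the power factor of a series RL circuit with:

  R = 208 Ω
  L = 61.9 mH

Step 1 — Angular frequency: ω = 2π·f = 2π·1620 = 1.018e+04 rad/s.
Step 2 — Component impedances:
  R: Z = R = 208 Ω
  L: Z = jωL = j·1.018e+04·0.0619 = 0 + j630.1 Ω
Step 3 — Series combination: Z_total = R + L = 208 + j630.1 Ω = 663.5∠71.7° Ω.
Step 4 — Power factor: PF = cos(φ) = Re(Z)/|Z| = 208/663.5 = 0.3135.
Step 5 — Type: Im(Z) = 630.1 ⇒ lagging (phase φ = 71.7°).

PF = 0.3135 (lagging, φ = 71.7°)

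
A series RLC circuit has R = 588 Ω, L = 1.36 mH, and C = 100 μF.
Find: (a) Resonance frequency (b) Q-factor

Step 1 — Resonance condition Im(Z)=0 gives ω₀ = 1/√(LC).
Step 2 — ω₀ = 1/√(0.00136·0.0001) = 2712 rad/s.
Step 3 — f₀ = ω₀/(2π) = 431.6 Hz.
Step 4 — Series Q: Q = ω₀L/R = 2712·0.00136/588 = 0.006272.

(a) f₀ = 431.6 Hz  (b) Q = 0.006272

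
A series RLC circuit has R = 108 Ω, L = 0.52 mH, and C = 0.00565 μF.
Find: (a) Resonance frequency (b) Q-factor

Step 1 — Resonance condition Im(Z)=0 gives ω₀ = 1/√(LC).
Step 2 — ω₀ = 1/√(0.00052·5.65e-09) = 5.834e+05 rad/s.
Step 3 — f₀ = ω₀/(2π) = 9.285e+04 Hz.
Step 4 — Series Q: Q = ω₀L/R = 5.834e+05·0.00052/108 = 2.809.

(a) f₀ = 9.285e+04 Hz  (b) Q = 2.809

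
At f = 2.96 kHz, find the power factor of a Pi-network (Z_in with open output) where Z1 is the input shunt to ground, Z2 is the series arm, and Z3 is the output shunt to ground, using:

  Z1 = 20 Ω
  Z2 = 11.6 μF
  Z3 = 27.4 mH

Step 1 — Angular frequency: ω = 2π·f = 2π·2960 = 1.86e+04 rad/s.
Step 2 — Component impedances:
  Z1: Z = R = 20 Ω
  Z2: Z = 1/(jωC) = -j/(ω·C) = 0 - j4.635 Ω
  Z3: Z = jωL = j·1.86e+04·0.0274 = 0 + j509.6 Ω
Step 3 — With open output, the series arm Z2 and the output shunt Z3 appear in series to ground: Z2 + Z3 = 0 + j505 Ω.
Step 4 — Parallel with input shunt Z1: Z_in = Z1 || (Z2 + Z3) = 19.97 + j0.7909 Ω = 19.98∠2.3° Ω.
Step 5 — Power factor: PF = cos(φ) = Re(Z)/|Z| = 19.969/19.984 = 0.9992.
Step 6 — Type: Im(Z) = 0.7909 ⇒ lagging (phase φ = 2.3°).

PF = 0.9992 (lagging, φ = 2.3°)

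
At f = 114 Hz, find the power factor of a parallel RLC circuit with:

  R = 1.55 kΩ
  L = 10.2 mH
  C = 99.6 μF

Step 1 — Angular frequency: ω = 2π·f = 2π·114 = 716.3 rad/s.
Step 2 — Component impedances:
  R: Z = R = 1550 Ω
  L: Z = jωL = j·716.3·0.0102 = 0 + j7.306 Ω
  C: Z = 1/(jωC) = -j/(ω·C) = 0 - j14.02 Ω
Step 3 — Parallel combination: 1/Z_total = 1/R + 1/L + 1/C; Z_total = 0.1502 + j15.26 Ω = 15.26∠89.4° Ω.
Step 4 — Power factor: PF = cos(φ) = Re(Z)/|Z| = 0.15022/15.259 = 0.009845.
Step 5 — Type: Im(Z) = 15.26 ⇒ lagging (phase φ = 89.4°).

PF = 0.009845 (lagging, φ = 89.4°)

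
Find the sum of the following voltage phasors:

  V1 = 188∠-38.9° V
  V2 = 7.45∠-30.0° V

Step 1 — Convert each phasor to rectangular form:
  V1 = 188·(cos(-38.9°) + j·sin(-38.9°)) = 146.3 - j118.1 V
  V2 = 7.45·(cos(-30.0°) + j·sin(-30.0°)) = 6.452 - j3.725 V
Step 2 — Sum components: V_total = 152.8 - j121.8 V.
Step 3 — Convert to polar: |V_total| = 195.4 V, ∠V_total = -38.6°.

V_total = 195.4∠-38.6° V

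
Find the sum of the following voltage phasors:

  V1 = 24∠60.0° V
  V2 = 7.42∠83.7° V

Step 1 — Convert each phasor to rectangular form:
  V1 = 24·(cos(60.0°) + j·sin(60.0°)) = 12 + j20.78 V
  V2 = 7.42·(cos(83.7°) + j·sin(83.7°)) = 0.8142 + j7.375 V
Step 2 — Sum components: V_total = 12.81 + j28.16 V.
Step 3 — Convert to polar: |V_total| = 30.94 V, ∠V_total = 65.5°.

V_total = 30.94∠65.5° V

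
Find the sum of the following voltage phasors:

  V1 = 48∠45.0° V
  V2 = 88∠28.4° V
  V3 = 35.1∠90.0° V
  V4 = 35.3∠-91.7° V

Step 1 — Convert each phasor to rectangular form:
  V1 = 48·(cos(45.0°) + j·sin(45.0°)) = 33.94 + j33.94 V
  V2 = 88·(cos(28.4°) + j·sin(28.4°)) = 77.41 + j41.85 V
  V3 = 35.1·(cos(90.0°) + j·sin(90.0°)) = 0 + j35.1 V
  V4 = 35.3·(cos(-91.7°) + j·sin(-91.7°)) = -1.047 - j35.28 V
Step 2 — Sum components: V_total = 110.3 + j75.61 V.
Step 3 — Convert to polar: |V_total| = 133.7 V, ∠V_total = 34.4°.

V_total = 133.7∠34.4° V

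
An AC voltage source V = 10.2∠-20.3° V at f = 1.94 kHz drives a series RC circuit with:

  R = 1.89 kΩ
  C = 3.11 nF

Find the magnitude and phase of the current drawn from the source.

Step 1 — Angular frequency: ω = 2π·f = 2π·1940 = 1.219e+04 rad/s.
Step 2 — Component impedances:
  R: Z = R = 1890 Ω
  C: Z = 1/(jωC) = -j/(ω·C) = 0 - j2.638e+04 Ω
Step 3 — Series combination: Z_total = R + C = 1890 - j2.638e+04 Ω = 2.645e+04∠-85.9° Ω.
Step 4 — Source phasor: V = 10.2∠-20.3° V = 9.566 - j3.539 V.
Step 5 — Ohm's law: I = V / Z_total = (9.566 - j3.539) / (1890 - j2.638e+04) = 0.0001593 + j0.0003512 A.
Step 6 — Convert to polar: |I| = 0.0003857 A, ∠I = 65.6°.

I = 0.0003857∠65.6° A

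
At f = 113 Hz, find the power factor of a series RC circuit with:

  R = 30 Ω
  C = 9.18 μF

Step 1 — Angular frequency: ω = 2π·f = 2π·113 = 710 rad/s.
Step 2 — Component impedances:
  R: Z = R = 30 Ω
  C: Z = 1/(jωC) = -j/(ω·C) = 0 - j153.4 Ω
Step 3 — Series combination: Z_total = R + C = 30 - j153.4 Ω = 156.3∠-78.9° Ω.
Step 4 — Power factor: PF = cos(φ) = Re(Z)/|Z| = 30/156.3 = 0.1919.
Step 5 — Type: Im(Z) = -153.4 ⇒ leading (phase φ = -78.9°).

PF = 0.1919 (leading, φ = -78.9°)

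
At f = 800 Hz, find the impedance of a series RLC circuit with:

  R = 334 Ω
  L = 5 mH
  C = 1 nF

Step 1 — Angular frequency: ω = 2π·f = 2π·800 = 5027 rad/s.
Step 2 — Component impedances:
  R: Z = R = 334 Ω
  L: Z = jωL = j·5027·0.005 = 0 + j25.13 Ω
  C: Z = 1/(jωC) = -j/(ω·C) = 0 - j1.989e+05 Ω
Step 3 — Series combination: Z_total = R + L + C = 334 - j1.989e+05 Ω = 1.989e+05∠-89.9° Ω.

Z = 334 - j1.989e+05 Ω = 1.989e+05∠-89.9° Ω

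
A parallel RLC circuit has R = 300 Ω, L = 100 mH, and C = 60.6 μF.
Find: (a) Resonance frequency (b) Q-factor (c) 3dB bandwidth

Step 1 — Resonance: ω₀ = 1/√(LC) = 1/√(0.1·6.06e-05) = 406.2 rad/s.
Step 2 — f₀ = ω₀/(2π) = 64.65 Hz.
Step 3 — Parallel Q: Q = R/(ω₀L) = 300/(406.2·0.1) = 7.385.
Step 4 — Bandwidth: Δω = ω₀/Q = 55.01 rad/s; BW = Δω/(2π) = 8.754 Hz.

(a) f₀ = 64.65 Hz  (b) Q = 7.385  (c) BW = 8.754 Hz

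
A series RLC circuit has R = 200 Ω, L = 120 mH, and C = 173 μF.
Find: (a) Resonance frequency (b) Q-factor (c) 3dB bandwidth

Step 1 — Resonance condition Im(Z)=0 gives ω₀ = 1/√(LC).
Step 2 — ω₀ = 1/√(0.12·0.000173) = 219.5 rad/s.
Step 3 — f₀ = ω₀/(2π) = 34.93 Hz.
Step 4 — Series Q: Q = ω₀L/R = 219.5·0.12/200 = 0.1317.
Step 5 — 3dB bandwidth: Δω = ω₀/Q = 1667 rad/s; BW = Δω/(2π) = 265.3 Hz.

(a) f₀ = 34.93 Hz  (b) Q = 0.1317  (c) BW = 265.3 Hz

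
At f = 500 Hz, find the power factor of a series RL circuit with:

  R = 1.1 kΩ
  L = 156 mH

Step 1 — Angular frequency: ω = 2π·f = 2π·500 = 3142 rad/s.
Step 2 — Component impedances:
  R: Z = R = 1100 Ω
  L: Z = jωL = j·3142·0.156 = 0 + j490.1 Ω
Step 3 — Series combination: Z_total = R + L = 1100 + j490.1 Ω = 1204∠24.0° Ω.
Step 4 — Power factor: PF = cos(φ) = Re(Z)/|Z| = 1100/1204.24 = 0.9134.
Step 5 — Type: Im(Z) = 490.1 ⇒ lagging (phase φ = 24.0°).

PF = 0.9134 (lagging, φ = 24.0°)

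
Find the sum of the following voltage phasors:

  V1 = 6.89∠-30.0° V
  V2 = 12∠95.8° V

Step 1 — Convert each phasor to rectangular form:
  V1 = 6.89·(cos(-30.0°) + j·sin(-30.0°)) = 5.967 - j3.445 V
  V2 = 12·(cos(95.8°) + j·sin(95.8°)) = -1.213 + j11.94 V
Step 2 — Sum components: V_total = 4.754 + j8.494 V.
Step 3 — Convert to polar: |V_total| = 9.734 V, ∠V_total = 60.8°.

V_total = 9.734∠60.8° V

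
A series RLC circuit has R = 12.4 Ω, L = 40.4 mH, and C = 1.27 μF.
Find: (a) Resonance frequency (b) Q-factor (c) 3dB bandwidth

Step 1 — Resonance: ω₀ = 1/√(LC) = 1/√(0.0404·1.27e-06) = 4415 rad/s.
Step 2 — f₀ = ω₀/(2π) = 702.6 Hz.
Step 3 — Series Q: Q = ω₀L/R = 4415·0.0404/12.4 = 14.38.
Step 4 — Bandwidth: Δω = ω₀/Q = 306.9 rad/s; BW = Δω/(2π) = 48.85 Hz.

(a) f₀ = 702.6 Hz  (b) Q = 14.38  (c) BW = 48.85 Hz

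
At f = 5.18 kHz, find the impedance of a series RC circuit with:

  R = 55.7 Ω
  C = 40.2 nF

Step 1 — Angular frequency: ω = 2π·f = 2π·5180 = 3.255e+04 rad/s.
Step 2 — Component impedances:
  R: Z = R = 55.7 Ω
  C: Z = 1/(jωC) = -j/(ω·C) = 0 - j764.3 Ω
Step 3 — Series combination: Z_total = R + C = 55.7 - j764.3 Ω = 766.3∠-85.8° Ω.

Z = 55.7 - j764.3 Ω = 766.3∠-85.8° Ω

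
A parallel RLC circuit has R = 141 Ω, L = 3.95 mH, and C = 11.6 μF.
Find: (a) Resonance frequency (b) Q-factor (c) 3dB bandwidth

Step 1 — Resonance: ω₀ = 1/√(LC) = 1/√(0.00395·1.16e-05) = 4672 rad/s.
Step 2 — f₀ = ω₀/(2π) = 743.5 Hz.
Step 3 — Parallel Q: Q = R/(ω₀L) = 141/(4672·0.00395) = 7.641.
Step 4 — Bandwidth: Δω = ω₀/Q = 611.4 rad/s; BW = Δω/(2π) = 97.31 Hz.

(a) f₀ = 743.5 Hz  (b) Q = 7.641  (c) BW = 97.31 Hz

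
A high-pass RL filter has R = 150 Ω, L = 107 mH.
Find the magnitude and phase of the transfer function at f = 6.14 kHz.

Step 1 — Angular frequency: ω = 2π·6140 = 3.858e+04 rad/s.
Step 2 — Transfer function: H(jω) = jωL/(R + jωL).
Step 3 — Numerator jωL = j·4128; denominator R + jωL = 150 + j4128.
Step 4 — H = 0.9987 + j0.03629.
Step 5 — Magnitude: |H| = 0.9993 (-0.0 dB); phase: φ = 2.1°.

|H| = 0.9993 (-0.0 dB), φ = 2.1°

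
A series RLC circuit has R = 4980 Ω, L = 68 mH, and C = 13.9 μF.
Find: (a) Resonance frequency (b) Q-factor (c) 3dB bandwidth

Step 1 — Resonance: ω₀ = 1/√(LC) = 1/√(0.068·1.39e-05) = 1029 rad/s.
Step 2 — f₀ = ω₀/(2π) = 163.7 Hz.
Step 3 — Series Q: Q = ω₀L/R = 1029·0.068/4980 = 0.01404.
Step 4 — Bandwidth: Δω = ω₀/Q = 7.324e+04 rad/s; BW = Δω/(2π) = 1.166e+04 Hz.

(a) f₀ = 163.7 Hz  (b) Q = 0.01404  (c) BW = 1.166e+04 Hz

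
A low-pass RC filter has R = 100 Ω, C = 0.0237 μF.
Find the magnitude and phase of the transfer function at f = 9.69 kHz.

Step 1 — Angular frequency: ω = 2π·9690 = 6.088e+04 rad/s.
Step 2 — Transfer function: H(jω) = 1/(1 + jωRC).
Step 3 — Denominator: 1 + jωRC = 1 + j·6.088e+04·100·2.37e-08 = 1 + j0.1443.
Step 4 — H = 0.9796 - j0.1414.
Step 5 — Magnitude: |H| = 0.9897 (-0.1 dB); phase: φ = -8.2°.

|H| = 0.9897 (-0.1 dB), φ = -8.2°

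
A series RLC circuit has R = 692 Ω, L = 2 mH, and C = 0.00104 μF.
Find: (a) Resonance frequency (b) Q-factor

Step 1 — Resonance condition Im(Z)=0 gives ω₀ = 1/√(LC).
Step 2 — ω₀ = 1/√(0.002·1.04e-09) = 6.934e+05 rad/s.
Step 3 — f₀ = ω₀/(2π) = 1.104e+05 Hz.
Step 4 — Series Q: Q = ω₀L/R = 6.934e+05·0.002/692 = 2.004.

(a) f₀ = 1.104e+05 Hz  (b) Q = 2.004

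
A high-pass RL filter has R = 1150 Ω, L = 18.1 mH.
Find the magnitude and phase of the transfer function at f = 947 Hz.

Step 1 — Angular frequency: ω = 2π·947 = 5950 rad/s.
Step 2 — Transfer function: H(jω) = jωL/(R + jωL).
Step 3 — Numerator jωL = j·107.7; denominator R + jωL = 1150 + j107.7.
Step 4 — H = 0.008694 + j0.09284.
Step 5 — Magnitude: |H| = 0.09324 (-20.6 dB); phase: φ = 84.6°.

|H| = 0.09324 (-20.6 dB), φ = 84.6°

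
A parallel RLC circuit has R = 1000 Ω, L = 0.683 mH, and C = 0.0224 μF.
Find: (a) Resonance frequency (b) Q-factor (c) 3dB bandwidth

Step 1 — Resonance: ω₀ = 1/√(LC) = 1/√(0.000683·2.24e-08) = 2.557e+05 rad/s.
Step 2 — f₀ = ω₀/(2π) = 4.069e+04 Hz.
Step 3 — Parallel Q: Q = R/(ω₀L) = 1000/(2.557e+05·0.000683) = 5.727.
Step 4 — Bandwidth: Δω = ω₀/Q = 4.464e+04 rad/s; BW = Δω/(2π) = 7105 Hz.

(a) f₀ = 4.069e+04 Hz  (b) Q = 5.727  (c) BW = 7105 Hz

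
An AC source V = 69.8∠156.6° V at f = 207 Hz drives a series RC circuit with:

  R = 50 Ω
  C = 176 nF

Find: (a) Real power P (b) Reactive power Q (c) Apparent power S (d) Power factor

Step 1 — Angular frequency: ω = 2π·f = 2π·207 = 1301 rad/s.
Step 2 — Component impedances:
  R: Z = R = 50 Ω
  C: Z = 1/(jωC) = -j/(ω·C) = 0 - j4369 Ω
Step 3 — Series combination: Z_total = R + C = 50 - j4369 Ω = 4369∠-89.3° Ω.
Step 4 — Source phasor: V = 69.8∠156.6° V = -64.06 + j27.72 V.
Step 5 — Current: I = V / Z = -0.006513 - j0.01459 A = 0.01598∠-114.1° A.
Step 6 — Complex power: S = V·I* = 0.01276 - j1.115 VA.
Step 7 — Real power: P = Re(S) = 0.01276 W.
Step 8 — Reactive power: Q = Im(S) = -1.115 VAR.
Step 9 — Apparent power: |S| = 1.115 VA.
Step 10 — Power factor: PF = P/|S| = 0.01144 (leading).

(a) P = 0.01276 W  (b) Q = -1.115 VAR  (c) S = 1.115 VA  (d) PF = 0.01144 (leading)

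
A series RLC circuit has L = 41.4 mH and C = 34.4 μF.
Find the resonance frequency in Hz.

Step 1 — Resonance condition Im(Z)=0 gives ω₀ = 1/√(LC).
Step 2 — ω₀ = 1/√(0.0414·3.44e-05) = 838 rad/s.
Step 3 — f₀ = ω₀/(2π) = 133.4 Hz.

f₀ = 133.4 Hz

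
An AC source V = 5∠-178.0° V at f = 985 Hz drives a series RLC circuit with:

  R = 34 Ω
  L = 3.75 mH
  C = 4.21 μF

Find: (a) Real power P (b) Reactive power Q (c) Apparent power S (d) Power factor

Step 1 — Angular frequency: ω = 2π·f = 2π·985 = 6189 rad/s.
Step 2 — Component impedances:
  R: Z = R = 34 Ω
  L: Z = jωL = j·6189·0.00375 = 0 + j23.21 Ω
  C: Z = 1/(jωC) = -j/(ω·C) = 0 - j38.38 Ω
Step 3 — Series combination: Z_total = R + L + C = 34 - j15.17 Ω = 37.23∠-24.0° Ω.
Step 4 — Source phasor: V = 5∠-178.0° V = -4.997 - j0.1745 V.
Step 5 — Current: I = V / Z = -0.1207 - j0.05897 A = 0.1343∠-154.0° A.
Step 6 — Complex power: S = V·I* = 0.6132 - j0.2736 VA.
Step 7 — Real power: P = Re(S) = 0.6132 W.
Step 8 — Reactive power: Q = Im(S) = -0.2736 VAR.
Step 9 — Apparent power: |S| = 0.6715 VA.
Step 10 — Power factor: PF = P/|S| = 0.9132 (leading).

(a) P = 0.6132 W  (b) Q = -0.2736 VAR  (c) S = 0.6715 VA  (d) PF = 0.9132 (leading)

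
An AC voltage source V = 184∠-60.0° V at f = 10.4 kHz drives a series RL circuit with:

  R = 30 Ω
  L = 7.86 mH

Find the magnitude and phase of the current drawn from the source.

Step 1 — Angular frequency: ω = 2π·f = 2π·1.04e+04 = 6.535e+04 rad/s.
Step 2 — Component impedances:
  R: Z = R = 30 Ω
  L: Z = jωL = j·6.535e+04·0.00786 = 0 + j513.6 Ω
Step 3 — Series combination: Z_total = R + L = 30 + j513.6 Ω = 514.5∠86.7° Ω.
Step 4 — Source phasor: V = 184∠-60.0° V = 92 - j159.3 V.
Step 5 — Ohm's law: I = V / Z_total = (92 - j159.3) / (30 + j513.6) = -0.2988 - j0.1966 A.
Step 6 — Convert to polar: |I| = 0.3576 A, ∠I = -146.7°.

I = 0.3576∠-146.7° A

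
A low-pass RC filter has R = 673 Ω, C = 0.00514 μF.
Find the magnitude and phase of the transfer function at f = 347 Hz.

Step 1 — Angular frequency: ω = 2π·347 = 2180 rad/s.
Step 2 — Transfer function: H(jω) = 1/(1 + jωRC).
Step 3 — Denominator: 1 + jωRC = 1 + j·2180·673·5.14e-09 = 1 + j0.007542.
Step 4 — H = 0.9999 - j0.007542.
Step 5 — Magnitude: |H| = 1 (-0.0 dB); phase: φ = -0.4°.

|H| = 1 (-0.0 dB), φ = -0.4°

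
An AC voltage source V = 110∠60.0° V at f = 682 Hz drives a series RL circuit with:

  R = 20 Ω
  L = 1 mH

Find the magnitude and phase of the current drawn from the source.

Step 1 — Angular frequency: ω = 2π·f = 2π·682 = 4285 rad/s.
Step 2 — Component impedances:
  R: Z = R = 20 Ω
  L: Z = jωL = j·4285·0.001 = 0 + j4.285 Ω
Step 3 — Series combination: Z_total = R + L = 20 + j4.285 Ω = 20.45∠12.1° Ω.
Step 4 — Source phasor: V = 110∠60.0° V = 55 + j95.26 V.
Step 5 — Ohm's law: I = V / Z_total = (55 + j95.26) / (20 + j4.285) = 3.605 + j3.991 A.
Step 6 — Convert to polar: |I| = 5.378 A, ∠I = 47.9°.

I = 5.378∠47.9° A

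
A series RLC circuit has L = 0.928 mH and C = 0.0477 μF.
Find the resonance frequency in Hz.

Step 1 — Resonance condition Im(Z)=0 gives ω₀ = 1/√(LC).
Step 2 — ω₀ = 1/√(0.000928·4.77e-08) = 1.503e+05 rad/s.
Step 3 — f₀ = ω₀/(2π) = 2.392e+04 Hz.

f₀ = 2.392e+04 Hz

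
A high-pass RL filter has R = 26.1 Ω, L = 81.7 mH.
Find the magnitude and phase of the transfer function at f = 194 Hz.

Step 1 — Angular frequency: ω = 2π·194 = 1219 rad/s.
Step 2 — Transfer function: H(jω) = jωL/(R + jωL).
Step 3 — Numerator jωL = j·99.59; denominator R + jωL = 26.1 + j99.59.
Step 4 — H = 0.9357 + j0.2452.
Step 5 — Magnitude: |H| = 0.9673 (-0.3 dB); phase: φ = 14.7°.

|H| = 0.9673 (-0.3 dB), φ = 14.7°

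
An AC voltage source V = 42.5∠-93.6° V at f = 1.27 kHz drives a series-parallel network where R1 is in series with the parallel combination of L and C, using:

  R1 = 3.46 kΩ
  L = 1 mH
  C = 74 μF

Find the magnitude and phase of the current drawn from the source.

Step 1 — Angular frequency: ω = 2π·f = 2π·1270 = 7980 rad/s.
Step 2 — Component impedances:
  R1: Z = R = 3460 Ω
  L: Z = jωL = j·7980·0.001 = 0 + j7.98 Ω
  C: Z = 1/(jωC) = -j/(ω·C) = 0 - j1.693 Ω
Step 3 — Parallel branch: L || C = 1/(1/L + 1/C) = 0 - j2.15 Ω.
Step 4 — Series with R1: Z_total = R1 + (L || C) = 3460 - j2.15 Ω = 3460∠-0.0° Ω.
Step 5 — Source phasor: V = 42.5∠-93.6° V = -2.669 - j42.42 V.
Step 6 — Ohm's law: I = V / Z_total = (-2.669 - j42.42) / (3460 - j2.15) = -0.0007637 - j0.01226 A.
Step 7 — Convert to polar: |I| = 0.01228 A, ∠I = -93.6°.

I = 0.01228∠-93.6° A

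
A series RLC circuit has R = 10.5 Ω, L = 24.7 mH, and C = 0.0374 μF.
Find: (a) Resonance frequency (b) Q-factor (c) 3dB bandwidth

Step 1 — Resonance condition Im(Z)=0 gives ω₀ = 1/√(LC).
Step 2 — ω₀ = 1/√(0.0247·3.74e-08) = 3.29e+04 rad/s.
Step 3 — f₀ = ω₀/(2π) = 5236 Hz.
Step 4 — Series Q: Q = ω₀L/R = 3.29e+04·0.0247/10.5 = 77.4.
Step 5 — 3dB bandwidth: Δω = ω₀/Q = 425.1 rad/s; BW = Δω/(2π) = 67.66 Hz.

(a) f₀ = 5236 Hz  (b) Q = 77.4  (c) BW = 67.66 Hz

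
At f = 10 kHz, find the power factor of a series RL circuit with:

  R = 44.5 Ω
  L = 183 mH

Step 1 — Angular frequency: ω = 2π·f = 2π·1e+04 = 6.283e+04 rad/s.
Step 2 — Component impedances:
  R: Z = R = 44.5 Ω
  L: Z = jωL = j·6.283e+04·0.183 = 0 + j1.15e+04 Ω
Step 3 — Series combination: Z_total = R + L = 44.5 + j1.15e+04 Ω = 1.15e+04∠89.8° Ω.
Step 4 — Power factor: PF = cos(φ) = Re(Z)/|Z| = 44.5/1.15e+04 = 0.00387.
Step 5 — Type: Im(Z) = 1.15e+04 ⇒ lagging (phase φ = 89.8°).

PF = 0.00387 (lagging, φ = 89.8°)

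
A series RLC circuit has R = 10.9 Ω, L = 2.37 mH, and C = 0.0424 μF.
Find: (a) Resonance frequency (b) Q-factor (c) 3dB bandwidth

Step 1 — Resonance: ω₀ = 1/√(LC) = 1/√(0.00237·4.24e-08) = 9.976e+04 rad/s.
Step 2 — f₀ = ω₀/(2π) = 1.588e+04 Hz.
Step 3 — Series Q: Q = ω₀L/R = 9.976e+04·0.00237/10.9 = 21.69.
Step 4 — Bandwidth: Δω = ω₀/Q = 4599 rad/s; BW = Δω/(2π) = 732 Hz.

(a) f₀ = 1.588e+04 Hz  (b) Q = 21.69  (c) BW = 732 Hz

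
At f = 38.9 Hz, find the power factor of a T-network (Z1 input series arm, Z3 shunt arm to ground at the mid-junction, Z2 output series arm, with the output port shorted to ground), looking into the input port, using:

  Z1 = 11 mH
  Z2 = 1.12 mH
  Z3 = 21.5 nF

Step 1 — Angular frequency: ω = 2π·f = 2π·38.9 = 244.4 rad/s.
Step 2 — Component impedances:
  Z1: Z = jωL = j·244.4·0.011 = 0 + j2.689 Ω
  Z2: Z = jωL = j·244.4·0.00112 = 0 + j0.2737 Ω
  Z3: Z = 1/(jωC) = -j/(ω·C) = 0 - j1.903e+05 Ω
Step 3 — With the output port shorted to ground, the output series arm Z2 runs from the junction to ground; the shunt arm Z3 also runs from the junction to ground. They appear in parallel: Z3 || Z2 = 0 + j0.2737 Ω.
Step 4 — Series with input arm Z1: Z_in = Z1 + (Z3 || Z2) = 0 + j2.962 Ω = 2.962∠90.0° Ω.
Step 5 — Power factor: PF = cos(φ) = Re(Z)/|Z| = 0/2.962 = 0.
Step 6 — Type: Im(Z) = 2.962 ⇒ lagging (phase φ = 90.0°).

PF = 0 (lagging, φ = 90.0°)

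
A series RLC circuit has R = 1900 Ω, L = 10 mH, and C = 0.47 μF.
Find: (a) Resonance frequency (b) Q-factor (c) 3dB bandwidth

Step 1 — Resonance condition Im(Z)=0 gives ω₀ = 1/√(LC).
Step 2 — ω₀ = 1/√(0.01·4.7e-07) = 1.459e+04 rad/s.
Step 3 — f₀ = ω₀/(2π) = 2322 Hz.
Step 4 — Series Q: Q = ω₀L/R = 1.459e+04·0.01/1900 = 0.07677.
Step 5 — 3dB bandwidth: Δω = ω₀/Q = 1.9e+05 rad/s; BW = Δω/(2π) = 3.024e+04 Hz.

(a) f₀ = 2322 Hz  (b) Q = 0.07677  (c) BW = 3.024e+04 Hz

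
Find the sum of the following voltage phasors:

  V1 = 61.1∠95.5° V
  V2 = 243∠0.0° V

Step 1 — Convert each phasor to rectangular form:
  V1 = 61.1·(cos(95.5°) + j·sin(95.5°)) = -5.856 + j60.82 V
  V2 = 243·(cos(0.0°) + j·sin(0.0°)) = 243 V
Step 2 — Sum components: V_total = 237.1 + j60.82 V.
Step 3 — Convert to polar: |V_total| = 244.8 V, ∠V_total = 14.4°.

V_total = 244.8∠14.4° V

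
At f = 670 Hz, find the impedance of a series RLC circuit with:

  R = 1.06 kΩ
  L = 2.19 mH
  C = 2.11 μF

Step 1 — Angular frequency: ω = 2π·f = 2π·670 = 4210 rad/s.
Step 2 — Component impedances:
  R: Z = R = 1060 Ω
  L: Z = jωL = j·4210·0.00219 = 0 + j9.219 Ω
  C: Z = 1/(jωC) = -j/(ω·C) = 0 - j112.6 Ω
Step 3 — Series combination: Z_total = R + L + C = 1060 - j103.4 Ω = 1065∠-5.6° Ω.

Z = 1060 - j103.4 Ω = 1065∠-5.6° Ω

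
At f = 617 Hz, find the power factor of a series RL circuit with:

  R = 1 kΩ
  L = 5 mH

Step 1 — Angular frequency: ω = 2π·f = 2π·617 = 3877 rad/s.
Step 2 — Component impedances:
  R: Z = R = 1000 Ω
  L: Z = jωL = j·3877·0.005 = 0 + j19.38 Ω
Step 3 — Series combination: Z_total = R + L = 1000 + j19.38 Ω = 1000∠1.1° Ω.
Step 4 — Power factor: PF = cos(φ) = Re(Z)/|Z| = 1000/1000.2 = 0.9998.
Step 5 — Type: Im(Z) = 19.38 ⇒ lagging (phase φ = 1.1°).

PF = 0.9998 (lagging, φ = 1.1°)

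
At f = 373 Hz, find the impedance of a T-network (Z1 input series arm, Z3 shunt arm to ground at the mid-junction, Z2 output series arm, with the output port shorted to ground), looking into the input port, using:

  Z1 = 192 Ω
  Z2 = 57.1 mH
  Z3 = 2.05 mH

Step 1 — Angular frequency: ω = 2π·f = 2π·373 = 2344 rad/s.
Step 2 — Component impedances:
  Z1: Z = R = 192 Ω
  Z2: Z = jωL = j·2344·0.0571 = 0 + j133.8 Ω
  Z3: Z = jωL = j·2344·0.00205 = 0 + j4.804 Ω
Step 3 — With the output port shorted to ground, the output series arm Z2 runs from the junction to ground; the shunt arm Z3 also runs from the junction to ground. They appear in parallel: Z3 || Z2 = 0 + j4.638 Ω.
Step 4 — Series with input arm Z1: Z_in = Z1 + (Z3 || Z2) = 192 + j4.638 Ω = 192.1∠1.4° Ω.

Z = 192 + j4.638 Ω = 192.1∠1.4° Ω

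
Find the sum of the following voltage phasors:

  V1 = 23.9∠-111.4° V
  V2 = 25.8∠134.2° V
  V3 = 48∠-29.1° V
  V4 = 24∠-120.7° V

Step 1 — Convert each phasor to rectangular form:
  V1 = 23.9·(cos(-111.4°) + j·sin(-111.4°)) = -8.721 - j22.25 V
  V2 = 25.8·(cos(134.2°) + j·sin(134.2°)) = -17.99 + j18.5 V
  V3 = 48·(cos(-29.1°) + j·sin(-29.1°)) = 41.94 - j23.34 V
  V4 = 24·(cos(-120.7°) + j·sin(-120.7°)) = -12.25 - j20.64 V
Step 2 — Sum components: V_total = 2.981 - j47.74 V.
Step 3 — Convert to polar: |V_total| = 47.83 V, ∠V_total = -86.4°.

V_total = 47.83∠-86.4° V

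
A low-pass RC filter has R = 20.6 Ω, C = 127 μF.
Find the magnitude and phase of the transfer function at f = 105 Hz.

Step 1 — Angular frequency: ω = 2π·105 = 659.7 rad/s.
Step 2 — Transfer function: H(jω) = 1/(1 + jωRC).
Step 3 — Denominator: 1 + jωRC = 1 + j·659.7·20.6·0.000127 = 1 + j1.726.
Step 4 — H = 0.2513 - j0.4338.
Step 5 — Magnitude: |H| = 0.5013 (-6.0 dB); phase: φ = -59.9°.

|H| = 0.5013 (-6.0 dB), φ = -59.9°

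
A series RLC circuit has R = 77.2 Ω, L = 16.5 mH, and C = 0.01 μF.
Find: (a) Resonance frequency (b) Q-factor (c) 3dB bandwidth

Step 1 — Resonance condition Im(Z)=0 gives ω₀ = 1/√(LC).
Step 2 — ω₀ = 1/√(0.0165·1e-08) = 7.785e+04 rad/s.
Step 3 — f₀ = ω₀/(2π) = 1.239e+04 Hz.
Step 4 — Series Q: Q = ω₀L/R = 7.785e+04·0.0165/77.2 = 16.64.
Step 5 — 3dB bandwidth: Δω = ω₀/Q = 4679 rad/s; BW = Δω/(2π) = 744.7 Hz.

(a) f₀ = 1.239e+04 Hz  (b) Q = 16.64  (c) BW = 744.7 Hz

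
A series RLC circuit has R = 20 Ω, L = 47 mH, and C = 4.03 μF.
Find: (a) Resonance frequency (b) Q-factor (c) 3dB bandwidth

Step 1 — Resonance condition Im(Z)=0 gives ω₀ = 1/√(LC).
Step 2 — ω₀ = 1/√(0.047·4.03e-06) = 2298 rad/s.
Step 3 — f₀ = ω₀/(2π) = 365.7 Hz.
Step 4 — Series Q: Q = ω₀L/R = 2298·0.047/20 = 5.4.
Step 5 — 3dB bandwidth: Δω = ω₀/Q = 425.5 rad/s; BW = Δω/(2π) = 67.73 Hz.

(a) f₀ = 365.7 Hz  (b) Q = 5.4  (c) BW = 67.73 Hz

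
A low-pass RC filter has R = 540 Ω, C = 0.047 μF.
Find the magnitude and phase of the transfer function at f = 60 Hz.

Step 1 — Angular frequency: ω = 2π·60 = 377 rad/s.
Step 2 — Transfer function: H(jω) = 1/(1 + jωRC).
Step 3 — Denominator: 1 + jωRC = 1 + j·377·540·4.7e-08 = 1 + j0.009568.
Step 4 — H = 0.9999 - j0.009567.
Step 5 — Magnitude: |H| = 1 (-0.0 dB); phase: φ = -0.5°.

|H| = 1 (-0.0 dB), φ = -0.5°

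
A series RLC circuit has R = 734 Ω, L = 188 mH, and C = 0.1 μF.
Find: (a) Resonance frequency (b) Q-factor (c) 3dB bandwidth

Step 1 — Resonance: ω₀ = 1/√(LC) = 1/√(0.188·1e-07) = 7293 rad/s.
Step 2 — f₀ = ω₀/(2π) = 1161 Hz.
Step 3 — Series Q: Q = ω₀L/R = 7293·0.188/734 = 1.868.
Step 4 — Bandwidth: Δω = ω₀/Q = 3904 rad/s; BW = Δω/(2π) = 621.4 Hz.

(a) f₀ = 1161 Hz  (b) Q = 1.868  (c) BW = 621.4 Hz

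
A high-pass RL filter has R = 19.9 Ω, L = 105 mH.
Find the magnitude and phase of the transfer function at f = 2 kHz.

Step 1 — Angular frequency: ω = 2π·2000 = 1.257e+04 rad/s.
Step 2 — Transfer function: H(jω) = jωL/(R + jωL).
Step 3 — Numerator jωL = j·1319; denominator R + jωL = 19.9 + j1319.
Step 4 — H = 0.9998 + j0.01508.
Step 5 — Magnitude: |H| = 0.9999 (-0.0 dB); phase: φ = 0.9°.

|H| = 0.9999 (-0.0 dB), φ = 0.9°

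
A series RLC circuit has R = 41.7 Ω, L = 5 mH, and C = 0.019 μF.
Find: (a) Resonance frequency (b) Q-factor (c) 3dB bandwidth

Step 1 — Resonance: ω₀ = 1/√(LC) = 1/√(0.005·1.9e-08) = 1.026e+05 rad/s.
Step 2 — f₀ = ω₀/(2π) = 1.633e+04 Hz.
Step 3 — Series Q: Q = ω₀L/R = 1.026e+05·0.005/41.7 = 12.3.
Step 4 — Bandwidth: Δω = ω₀/Q = 8340 rad/s; BW = Δω/(2π) = 1327 Hz.

(a) f₀ = 1.633e+04 Hz  (b) Q = 12.3  (c) BW = 1327 Hz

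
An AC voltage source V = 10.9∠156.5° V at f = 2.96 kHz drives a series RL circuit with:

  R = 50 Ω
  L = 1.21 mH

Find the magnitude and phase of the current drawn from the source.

Step 1 — Angular frequency: ω = 2π·f = 2π·2960 = 1.86e+04 rad/s.
Step 2 — Component impedances:
  R: Z = R = 50 Ω
  L: Z = jωL = j·1.86e+04·0.00121 = 0 + j22.5 Ω
Step 3 — Series combination: Z_total = R + L = 50 + j22.5 Ω = 54.83∠24.2° Ω.
Step 4 — Source phasor: V = 10.9∠156.5° V = -9.996 + j4.346 V.
Step 5 — Ohm's law: I = V / Z_total = (-9.996 + j4.346) / (50 + j22.5) = -0.1337 + j0.1471 A.
Step 6 — Convert to polar: |I| = 0.1988 A, ∠I = 132.3°.

I = 0.1988∠132.3° A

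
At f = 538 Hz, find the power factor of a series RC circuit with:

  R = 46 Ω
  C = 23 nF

Step 1 — Angular frequency: ω = 2π·f = 2π·538 = 3380 rad/s.
Step 2 — Component impedances:
  R: Z = R = 46 Ω
  C: Z = 1/(jωC) = -j/(ω·C) = 0 - j1.286e+04 Ω
Step 3 — Series combination: Z_total = R + C = 46 - j1.286e+04 Ω = 1.286e+04∠-89.8° Ω.
Step 4 — Power factor: PF = cos(φ) = Re(Z)/|Z| = 46/12862 = 0.003576.
Step 5 — Type: Im(Z) = -1.286e+04 ⇒ leading (phase φ = -89.8°).

PF = 0.003576 (leading, φ = -89.8°)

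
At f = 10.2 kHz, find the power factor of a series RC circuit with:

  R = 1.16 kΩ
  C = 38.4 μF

Step 1 — Angular frequency: ω = 2π·f = 2π·1.02e+04 = 6.409e+04 rad/s.
Step 2 — Component impedances:
  R: Z = R = 1160 Ω
  C: Z = 1/(jωC) = -j/(ω·C) = 0 - j0.4063 Ω
Step 3 — Series combination: Z_total = R + C = 1160 - j0.4063 Ω = 1160∠-0.0° Ω.
Step 4 — Power factor: PF = cos(φ) = Re(Z)/|Z| = 1160/1160 = 1.
Step 5 — Type: Im(Z) = -0.4063 ⇒ leading (phase φ = -0.0°).

PF = 1 (leading, φ = -0.0°)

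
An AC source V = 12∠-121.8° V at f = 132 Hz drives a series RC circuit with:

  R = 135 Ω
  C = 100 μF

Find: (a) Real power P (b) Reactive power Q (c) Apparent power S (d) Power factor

Step 1 — Angular frequency: ω = 2π·f = 2π·132 = 829.4 rad/s.
Step 2 — Component impedances:
  R: Z = R = 135 Ω
  C: Z = 1/(jωC) = -j/(ω·C) = 0 - j12.06 Ω
Step 3 — Series combination: Z_total = R + C = 135 - j12.06 Ω = 135.5∠-5.1° Ω.
Step 4 — Source phasor: V = 12∠-121.8° V = -6.323 - j10.2 V.
Step 5 — Current: I = V / Z = -0.03978 - j0.0791 A = 0.08854∠-116.7° A.
Step 6 — Complex power: S = V·I* = 1.058 - j0.09451 VA.
Step 7 — Real power: P = Re(S) = 1.058 W.
Step 8 — Reactive power: Q = Im(S) = -0.09451 VAR.
Step 9 — Apparent power: |S| = 1.062 VA.
Step 10 — Power factor: PF = P/|S| = 0.996 (leading).

(a) P = 1.058 W  (b) Q = -0.09451 VAR  (c) S = 1.062 VA  (d) PF = 0.996 (leading)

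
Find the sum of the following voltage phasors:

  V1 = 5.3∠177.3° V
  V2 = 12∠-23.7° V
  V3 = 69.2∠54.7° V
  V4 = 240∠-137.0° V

Step 1 — Convert each phasor to rectangular form:
  V1 = 5.3·(cos(177.3°) + j·sin(177.3°)) = -5.294 + j0.2497 V
  V2 = 12·(cos(-23.7°) + j·sin(-23.7°)) = 10.99 - j4.823 V
  V3 = 69.2·(cos(54.7°) + j·sin(54.7°)) = 39.99 + j56.48 V
  V4 = 240·(cos(-137.0°) + j·sin(-137.0°)) = -175.5 - j163.7 V
Step 2 — Sum components: V_total = -129.8 - j111.8 V.
Step 3 — Convert to polar: |V_total| = 171.3 V, ∠V_total = -139.3°.

V_total = 171.3∠-139.3° V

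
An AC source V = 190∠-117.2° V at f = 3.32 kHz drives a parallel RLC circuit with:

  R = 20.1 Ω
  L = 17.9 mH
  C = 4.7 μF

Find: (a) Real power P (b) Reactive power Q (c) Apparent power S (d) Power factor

Step 1 — Angular frequency: ω = 2π·f = 2π·3320 = 2.086e+04 rad/s.
Step 2 — Component impedances:
  R: Z = R = 20.1 Ω
  L: Z = jωL = j·2.086e+04·0.0179 = 0 + j373.4 Ω
  C: Z = 1/(jωC) = -j/(ω·C) = 0 - j10.2 Ω
Step 3 — Parallel combination: 1/Z_total = 1/R + 1/L + 1/C; Z_total = 4.3 - j8.243 Ω = 9.297∠-62.4° Ω.
Step 4 — Source phasor: V = 190∠-117.2° V = -86.85 - j169 V.
Step 5 — Current: I = V / Z = 11.79 - j16.69 A = 20.44∠-54.8° A.
Step 6 — Complex power: S = V·I* = 1796 - j3443 VA.
Step 7 — Real power: P = Re(S) = 1796 W.
Step 8 — Reactive power: Q = Im(S) = -3443 VAR.
Step 9 — Apparent power: |S| = 3883 VA.
Step 10 — Power factor: PF = P/|S| = 0.4625 (leading).

(a) P = 1796 W  (b) Q = -3443 VAR  (c) S = 3883 VA  (d) PF = 0.4625 (leading)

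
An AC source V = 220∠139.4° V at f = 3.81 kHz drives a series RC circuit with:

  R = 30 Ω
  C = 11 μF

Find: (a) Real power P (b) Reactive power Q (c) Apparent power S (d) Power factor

Step 1 — Angular frequency: ω = 2π·f = 2π·3810 = 2.394e+04 rad/s.
Step 2 — Component impedances:
  R: Z = R = 30 Ω
  C: Z = 1/(jωC) = -j/(ω·C) = 0 - j3.798 Ω
Step 3 — Series combination: Z_total = R + C = 30 - j3.798 Ω = 30.24∠-7.2° Ω.
Step 4 — Source phasor: V = 220∠139.4° V = -167 + j143.2 V.
Step 5 — Current: I = V / Z = -6.075 + j4.003 A = 7.275∠146.6° A.
Step 6 — Complex power: S = V·I* = 1588 - j201 VA.
Step 7 — Real power: P = Re(S) = 1588 W.
Step 8 — Reactive power: Q = Im(S) = -201 VAR.
Step 9 — Apparent power: |S| = 1601 VA.
Step 10 — Power factor: PF = P/|S| = 0.9921 (leading).

(a) P = 1588 W  (b) Q = -201 VAR  (c) S = 1601 VA  (d) PF = 0.9921 (leading)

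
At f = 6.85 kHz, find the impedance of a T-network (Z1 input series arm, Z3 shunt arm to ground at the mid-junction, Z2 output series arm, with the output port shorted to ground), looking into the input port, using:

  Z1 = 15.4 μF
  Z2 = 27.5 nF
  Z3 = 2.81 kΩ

Step 1 — Angular frequency: ω = 2π·f = 2π·6850 = 4.304e+04 rad/s.
Step 2 — Component impedances:
  Z1: Z = 1/(jωC) = -j/(ω·C) = 0 - j1.509 Ω
  Z2: Z = 1/(jωC) = -j/(ω·C) = 0 - j844.9 Ω
  Z3: Z = R = 2810 Ω
Step 3 — With the output port shorted to ground, the output series arm Z2 runs from the junction to ground; the shunt arm Z3 also runs from the junction to ground. They appear in parallel: Z3 || Z2 = 233 - j774.8 Ω.
Step 4 — Series with input arm Z1: Z_in = Z1 + (Z3 || Z2) = 233 - j776.3 Ω = 810.5∠-73.3° Ω.

Z = 233 - j776.3 Ω = 810.5∠-73.3° Ω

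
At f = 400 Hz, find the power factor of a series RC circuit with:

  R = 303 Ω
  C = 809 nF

Step 1 — Angular frequency: ω = 2π·f = 2π·400 = 2513 rad/s.
Step 2 — Component impedances:
  R: Z = R = 303 Ω
  C: Z = 1/(jωC) = -j/(ω·C) = 0 - j491.8 Ω
Step 3 — Series combination: Z_total = R + C = 303 - j491.8 Ω = 577.7∠-58.4° Ω.
Step 4 — Power factor: PF = cos(φ) = Re(Z)/|Z| = 303/577.7 = 0.5245.
Step 5 — Type: Im(Z) = -491.8 ⇒ leading (phase φ = -58.4°).

PF = 0.5245 (leading, φ = -58.4°)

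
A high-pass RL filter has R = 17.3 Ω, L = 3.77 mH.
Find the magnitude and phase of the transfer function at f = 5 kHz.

Step 1 — Angular frequency: ω = 2π·5000 = 3.142e+04 rad/s.
Step 2 — Transfer function: H(jω) = jωL/(R + jωL).
Step 3 — Numerator jωL = j·118.4; denominator R + jωL = 17.3 + j118.4.
Step 4 — H = 0.9791 + j0.143.
Step 5 — Magnitude: |H| = 0.9895 (-0.1 dB); phase: φ = 8.3°.

|H| = 0.9895 (-0.1 dB), φ = 8.3°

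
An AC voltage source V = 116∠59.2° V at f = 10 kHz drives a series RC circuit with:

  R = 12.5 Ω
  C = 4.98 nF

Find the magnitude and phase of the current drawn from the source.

Step 1 — Angular frequency: ω = 2π·f = 2π·1e+04 = 6.283e+04 rad/s.
Step 2 — Component impedances:
  R: Z = R = 12.5 Ω
  C: Z = 1/(jωC) = -j/(ω·C) = 0 - j3196 Ω
Step 3 — Series combination: Z_total = R + C = 12.5 - j3196 Ω = 3196∠-89.8° Ω.
Step 4 — Source phasor: V = 116∠59.2° V = 59.4 + j99.64 V.
Step 5 — Ohm's law: I = V / Z_total = (59.4 + j99.64) / (12.5 - j3196) = -0.0311 + j0.01871 A.
Step 6 — Convert to polar: |I| = 0.0363 A, ∠I = 149.0°.

I = 0.0363∠149.0° A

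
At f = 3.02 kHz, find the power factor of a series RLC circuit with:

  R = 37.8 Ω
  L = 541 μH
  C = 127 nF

Step 1 — Angular frequency: ω = 2π·f = 2π·3020 = 1.898e+04 rad/s.
Step 2 — Component impedances:
  R: Z = R = 37.8 Ω
  L: Z = jωL = j·1.898e+04·0.000541 = 0 + j10.27 Ω
  C: Z = 1/(jωC) = -j/(ω·C) = 0 - j415 Ω
Step 3 — Series combination: Z_total = R + L + C = 37.8 - j404.7 Ω = 406.5∠-84.7° Ω.
Step 4 — Power factor: PF = cos(φ) = Re(Z)/|Z| = 37.8/406.46 = 0.093.
Step 5 — Type: Im(Z) = -404.7 ⇒ leading (phase φ = -84.7°).

PF = 0.093 (leading, φ = -84.7°)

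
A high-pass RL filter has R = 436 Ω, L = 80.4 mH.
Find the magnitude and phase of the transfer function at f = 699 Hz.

Step 1 — Angular frequency: ω = 2π·699 = 4392 rad/s.
Step 2 — Transfer function: H(jω) = jωL/(R + jωL).
Step 3 — Numerator jωL = j·353.1; denominator R + jωL = 436 + j353.1.
Step 4 — H = 0.3961 + j0.4891.
Step 5 — Magnitude: |H| = 0.6294 (-4.0 dB); phase: φ = 51.0°.

|H| = 0.6294 (-4.0 dB), φ = 51.0°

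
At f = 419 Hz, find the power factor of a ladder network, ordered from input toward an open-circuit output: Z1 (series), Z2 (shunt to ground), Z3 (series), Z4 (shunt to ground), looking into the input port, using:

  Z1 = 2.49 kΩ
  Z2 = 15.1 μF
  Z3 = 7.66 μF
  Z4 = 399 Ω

Step 1 — Angular frequency: ω = 2π·f = 2π·419 = 2633 rad/s.
Step 2 — Component impedances:
  Z1: Z = R = 2490 Ω
  Z2: Z = 1/(jωC) = -j/(ω·C) = 0 - j25.16 Ω
  Z3: Z = 1/(jωC) = -j/(ω·C) = 0 - j49.59 Ω
  Z4: Z = R = 399 Ω
Step 3 — Ladder network (open output): work backward from the far end, alternating series and parallel combinations. Z_in = 2492 - j24.87 Ω = 2492∠-0.6° Ω.
Step 4 — Power factor: PF = cos(φ) = Re(Z)/|Z| = 2492/2492 = 1.
Step 5 — Type: Im(Z) = -24.87 ⇒ leading (phase φ = -0.6°).

PF = 1 (leading, φ = -0.6°)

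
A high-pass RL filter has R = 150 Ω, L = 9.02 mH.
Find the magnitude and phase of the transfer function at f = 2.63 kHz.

Step 1 — Angular frequency: ω = 2π·2630 = 1.652e+04 rad/s.
Step 2 — Transfer function: H(jω) = jωL/(R + jωL).
Step 3 — Numerator jωL = j·149.1; denominator R + jωL = 150 + j149.1.
Step 4 — H = 0.4968 + j0.5.
Step 5 — Magnitude: |H| = 0.7049 (-3.0 dB); phase: φ = 45.2°.

|H| = 0.7049 (-3.0 dB), φ = 45.2°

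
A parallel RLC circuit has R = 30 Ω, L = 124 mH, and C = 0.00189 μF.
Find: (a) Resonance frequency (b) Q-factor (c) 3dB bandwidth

Step 1 — Resonance: ω₀ = 1/√(LC) = 1/√(0.124·1.89e-09) = 6.532e+04 rad/s.
Step 2 — f₀ = ω₀/(2π) = 1.04e+04 Hz.
Step 3 — Parallel Q: Q = R/(ω₀L) = 30/(6.532e+04·0.124) = 0.003704.
Step 4 — Bandwidth: Δω = ω₀/Q = 1.764e+07 rad/s; BW = Δω/(2π) = 2.807e+06 Hz.

(a) f₀ = 1.04e+04 Hz  (b) Q = 0.003704  (c) BW = 2.807e+06 Hz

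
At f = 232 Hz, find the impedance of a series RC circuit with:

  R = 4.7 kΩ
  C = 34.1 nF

Step 1 — Angular frequency: ω = 2π·f = 2π·232 = 1458 rad/s.
Step 2 — Component impedances:
  R: Z = R = 4700 Ω
  C: Z = 1/(jωC) = -j/(ω·C) = 0 - j2.012e+04 Ω
Step 3 — Series combination: Z_total = R + C = 4700 - j2.012e+04 Ω = 2.066e+04∠-76.9° Ω.

Z = 4700 - j2.012e+04 Ω = 2.066e+04∠-76.9° Ω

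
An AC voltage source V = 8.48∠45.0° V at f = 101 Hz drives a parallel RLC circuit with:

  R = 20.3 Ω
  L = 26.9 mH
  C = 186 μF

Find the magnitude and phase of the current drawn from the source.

Step 1 — Angular frequency: ω = 2π·f = 2π·101 = 634.6 rad/s.
Step 2 — Component impedances:
  R: Z = R = 20.3 Ω
  L: Z = jωL = j·634.6·0.0269 = 0 + j17.07 Ω
  C: Z = 1/(jωC) = -j/(ω·C) = 0 - j8.472 Ω
Step 3 — Parallel combination: 1/Z_total = 1/R + 1/L + 1/C; Z_total = 8.263 - j9.973 Ω = 12.95∠-50.4° Ω.
Step 4 — Source phasor: V = 8.48∠45.0° V = 5.996 + j5.996 V.
Step 5 — Ohm's law: I = V / Z_total = (5.996 + j5.996) / (8.263 - j9.973) = -0.06113 + j0.6519 A.
Step 6 — Convert to polar: |I| = 0.6548 A, ∠I = 95.4°.

I = 0.6548∠95.4° A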